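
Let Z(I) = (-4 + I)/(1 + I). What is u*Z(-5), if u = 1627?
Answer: 14643/4 ≈ 3660.8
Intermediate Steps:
Z(I) = (-4 + I)/(1 + I)
u*Z(-5) = 1627*((-4 - 5)/(1 - 5)) = 1627*(-9/(-4)) = 1627*(-¼*(-9)) = 1627*(9/4) = 14643/4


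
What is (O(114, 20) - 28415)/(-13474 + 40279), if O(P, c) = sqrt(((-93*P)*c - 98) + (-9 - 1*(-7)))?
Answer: -5683/5361 + 2*I*sqrt(53035)/26805 ≈ -1.0601 + 0.017183*I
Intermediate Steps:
O(P, c) = sqrt(-100 - 93*P*c) (O(P, c) = sqrt((-93*P*c - 98) + (-9 + 7)) = sqrt((-98 - 93*P*c) - 2) = sqrt(-100 - 93*P*c))
(O(114, 20) - 28415)/(-13474 + 40279) = (sqrt(-100 - 93*114*20) - 28415)/(-13474 + 40279) = (sqrt(-100 - 212040) - 28415)/26805 = (sqrt(-212140) - 28415)*(1/26805) = (2*I*sqrt(53035) - 28415)*(1/26805) = (-28415 + 2*I*sqrt(53035))*(1/26805) = -5683/5361 + 2*I*sqrt(53035)/26805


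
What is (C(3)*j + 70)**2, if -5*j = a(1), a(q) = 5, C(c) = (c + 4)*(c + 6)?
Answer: 49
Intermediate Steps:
C(c) = (4 + c)*(6 + c)
j = -1 (j = -1/5*5 = -1)
(C(3)*j + 70)**2 = ((24 + 3**2 + 10*3)*(-1) + 70)**2 = ((24 + 9 + 30)*(-1) + 70)**2 = (63*(-1) + 70)**2 = (-63 + 70)**2 = 7**2 = 49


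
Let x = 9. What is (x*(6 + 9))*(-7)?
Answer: -945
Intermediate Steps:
(x*(6 + 9))*(-7) = (9*(6 + 9))*(-7) = (9*15)*(-7) = 135*(-7) = -945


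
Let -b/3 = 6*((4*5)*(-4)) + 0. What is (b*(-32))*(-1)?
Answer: 46080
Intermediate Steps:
b = 1440 (b = -3*(6*((4*5)*(-4)) + 0) = -3*(6*(20*(-4)) + 0) = -3*(6*(-80) + 0) = -3*(-480 + 0) = -3*(-480) = 1440)
(b*(-32))*(-1) = (1440*(-32))*(-1) = -46080*(-1) = 46080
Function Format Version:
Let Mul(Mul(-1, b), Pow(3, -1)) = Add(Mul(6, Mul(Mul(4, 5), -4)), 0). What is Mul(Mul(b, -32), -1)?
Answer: 46080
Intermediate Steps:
b = 1440 (b = Mul(-3, Add(Mul(6, Mul(Mul(4, 5), -4)), 0)) = Mul(-3, Add(Mul(6, Mul(20, -4)), 0)) = Mul(-3, Add(Mul(6, -80), 0)) = Mul(-3, Add(-480, 0)) = Mul(-3, -480) = 1440)
Mul(Mul(b, -32), -1) = Mul(Mul(1440, -32), -1) = Mul(-46080, -1) = 46080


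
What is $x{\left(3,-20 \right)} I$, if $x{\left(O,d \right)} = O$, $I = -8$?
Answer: $-24$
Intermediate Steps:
$x{\left(3,-20 \right)} I = 3 \left(-8\right) = -24$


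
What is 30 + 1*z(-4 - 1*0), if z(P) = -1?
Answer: 29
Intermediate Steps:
30 + 1*z(-4 - 1*0) = 30 + 1*(-1) = 30 - 1 = 29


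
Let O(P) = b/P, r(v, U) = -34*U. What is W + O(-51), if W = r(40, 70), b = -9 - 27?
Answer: -40448/17 ≈ -2379.3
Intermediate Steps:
b = -36
W = -2380 (W = -34*70 = -2380)
O(P) = -36/P
W + O(-51) = -2380 - 36/(-51) = -2380 - 36*(-1/51) = -2380 + 12/17 = -40448/17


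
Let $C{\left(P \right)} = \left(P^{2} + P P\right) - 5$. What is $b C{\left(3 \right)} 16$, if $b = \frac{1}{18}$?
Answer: $\frac{104}{9} \approx 11.556$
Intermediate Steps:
$C{\left(P \right)} = -5 + 2 P^{2}$ ($C{\left(P \right)} = \left(P^{2} + P^{2}\right) - 5 = 2 P^{2} - 5 = -5 + 2 P^{2}$)
$b = \frac{1}{18} \approx 0.055556$
$b C{\left(3 \right)} 16 = \frac{-5 + 2 \cdot 3^{2}}{18} \cdot 16 = \frac{-5 + 2 \cdot 9}{18} \cdot 16 = \frac{-5 + 18}{18} \cdot 16 = \frac{1}{18} \cdot 13 \cdot 16 = \frac{13}{18} \cdot 16 = \frac{104}{9}$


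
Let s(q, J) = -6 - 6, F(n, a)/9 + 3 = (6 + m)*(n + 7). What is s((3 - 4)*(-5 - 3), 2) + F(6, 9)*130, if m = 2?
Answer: 118158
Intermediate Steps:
F(n, a) = 477 + 72*n (F(n, a) = -27 + 9*((6 + 2)*(n + 7)) = -27 + 9*(8*(7 + n)) = -27 + 9*(56 + 8*n) = -27 + (504 + 72*n) = 477 + 72*n)
s(q, J) = -12
s((3 - 4)*(-5 - 3), 2) + F(6, 9)*130 = -12 + (477 + 72*6)*130 = -12 + (477 + 432)*130 = -12 + 909*130 = -12 + 118170 = 118158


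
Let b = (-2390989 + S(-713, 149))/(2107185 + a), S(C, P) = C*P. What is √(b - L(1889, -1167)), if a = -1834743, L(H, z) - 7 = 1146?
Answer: 13*I*√127605566634/136221 ≈ 34.091*I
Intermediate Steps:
L(H, z) = 1153 (L(H, z) = 7 + 1146 = 1153)
b = -1248613/136221 (b = (-2390989 - 713*149)/(2107185 - 1834743) = (-2390989 - 106237)/272442 = -2497226*1/272442 = -1248613/136221 ≈ -9.1661)
√(b - L(1889, -1167)) = √(-1248613/136221 - 1*1153) = √(-1248613/136221 - 1153) = √(-158311426/136221) = 13*I*√127605566634/136221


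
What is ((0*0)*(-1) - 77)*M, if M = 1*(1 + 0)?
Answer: -77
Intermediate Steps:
M = 1 (M = 1*1 = 1)
((0*0)*(-1) - 77)*M = ((0*0)*(-1) - 77)*1 = (0*(-1) - 77)*1 = (0 - 77)*1 = -77*1 = -77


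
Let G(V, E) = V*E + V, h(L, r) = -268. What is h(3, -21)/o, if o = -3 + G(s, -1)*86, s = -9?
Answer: 268/3 ≈ 89.333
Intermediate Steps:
G(V, E) = V + E*V (G(V, E) = E*V + V = V + E*V)
o = -3 (o = -3 - 9*(1 - 1)*86 = -3 - 9*0*86 = -3 + 0*86 = -3 + 0 = -3)
h(3, -21)/o = -268/(-3) = -268*(-⅓) = 268/3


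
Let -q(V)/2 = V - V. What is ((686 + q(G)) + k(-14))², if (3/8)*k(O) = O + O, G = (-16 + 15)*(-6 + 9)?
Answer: 3363556/9 ≈ 3.7373e+5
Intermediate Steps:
G = -3 (G = -1*3 = -3)
k(O) = 16*O/3 (k(O) = 8*(O + O)/3 = 8*(2*O)/3 = 16*O/3)
q(V) = 0 (q(V) = -2*(V - V) = -2*0 = 0)
((686 + q(G)) + k(-14))² = ((686 + 0) + (16/3)*(-14))² = (686 - 224/3)² = (1834/3)² = 3363556/9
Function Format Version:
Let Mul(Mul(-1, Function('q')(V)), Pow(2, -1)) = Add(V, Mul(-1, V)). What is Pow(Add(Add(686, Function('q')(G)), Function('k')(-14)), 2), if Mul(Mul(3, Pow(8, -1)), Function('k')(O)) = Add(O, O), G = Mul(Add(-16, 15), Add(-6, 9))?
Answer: Rational(3363556, 9) ≈ 3.7373e+5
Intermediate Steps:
G = -3 (G = Mul(-1, 3) = -3)
Function('k')(O) = Mul(Rational(16, 3), O) (Function('k')(O) = Mul(Rational(8, 3), Add(O, O)) = Mul(Rational(8, 3), Mul(2, O)) = Mul(Rational(16, 3), O))
Function('q')(V) = 0 (Function('q')(V) = Mul(-2, Add(V, Mul(-1, V))) = Mul(-2, 0) = 0)
Pow(Add(Add(686, Function('q')(G)), Function('k')(-14)), 2) = Pow(Add(Add(686, 0), Mul(Rational(16, 3), -14)), 2) = Pow(Add(686, Rational(-224, 3)), 2) = Pow(Rational(1834, 3), 2) = Rational(3363556, 9)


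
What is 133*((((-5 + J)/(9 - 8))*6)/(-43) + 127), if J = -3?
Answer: 732697/43 ≈ 17039.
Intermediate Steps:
133*((((-5 + J)/(9 - 8))*6)/(-43) + 127) = 133*((((-5 - 3)/(9 - 8))*6)/(-43) + 127) = 133*((-8/1*6)*(-1/43) + 127) = 133*((-8*1*6)*(-1/43) + 127) = 133*(-8*6*(-1/43) + 127) = 133*(-48*(-1/43) + 127) = 133*(48/43 + 127) = 133*(5509/43) = 732697/43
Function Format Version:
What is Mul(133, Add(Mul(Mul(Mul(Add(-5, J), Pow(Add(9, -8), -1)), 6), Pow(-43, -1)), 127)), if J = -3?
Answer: Rational(732697, 43) ≈ 17039.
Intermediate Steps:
Mul(133, Add(Mul(Mul(Mul(Add(-5, J), Pow(Add(9, -8), -1)), 6), Pow(-43, -1)), 127)) = Mul(133, Add(Mul(Mul(Mul(Add(-5, -3), Pow(Add(9, -8), -1)), 6), Pow(-43, -1)), 127)) = Mul(133, Add(Mul(Mul(Mul(-8, Pow(1, -1)), 6), Rational(-1, 43)), 127)) = Mul(133, Add(Mul(Mul(Mul(-8, 1), 6), Rational(-1, 43)), 127)) = Mul(133, Add(Mul(Mul(-8, 6), Rational(-1, 43)), 127)) = Mul(133, Add(Mul(-48, Rational(-1, 43)), 127)) = Mul(133, Add(Rational(48, 43), 127)) = Mul(133, Rational(5509, 43)) = Rational(732697, 43)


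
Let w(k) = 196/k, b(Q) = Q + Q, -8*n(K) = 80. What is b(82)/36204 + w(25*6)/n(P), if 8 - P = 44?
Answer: -142708/1131375 ≈ -0.12614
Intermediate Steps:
P = -36 (P = 8 - 1*44 = 8 - 44 = -36)
n(K) = -10 (n(K) = -⅛*80 = -10)
b(Q) = 2*Q
b(82)/36204 + w(25*6)/n(P) = (2*82)/36204 + (196/((25*6)))/(-10) = 164*(1/36204) + (196/150)*(-⅒) = 41/9051 + (196*(1/150))*(-⅒) = 41/9051 + (98/75)*(-⅒) = 41/9051 - 49/375 = -142708/1131375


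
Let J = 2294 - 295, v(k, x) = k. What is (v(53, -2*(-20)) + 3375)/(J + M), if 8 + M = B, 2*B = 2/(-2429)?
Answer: 4163306/2418069 ≈ 1.7217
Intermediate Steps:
B = -1/2429 (B = (2/(-2429))/2 = (2*(-1/2429))/2 = (½)*(-2/2429) = -1/2429 ≈ -0.00041169)
M = -19433/2429 (M = -8 - 1/2429 = -19433/2429 ≈ -8.0004)
J = 1999
(v(53, -2*(-20)) + 3375)/(J + M) = (53 + 3375)/(1999 - 19433/2429) = 3428/(4836138/2429) = 3428*(2429/4836138) = 4163306/2418069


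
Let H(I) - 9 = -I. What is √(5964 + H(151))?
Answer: √5822 ≈ 76.302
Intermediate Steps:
H(I) = 9 - I
√(5964 + H(151)) = √(5964 + (9 - 1*151)) = √(5964 + (9 - 151)) = √(5964 - 142) = √5822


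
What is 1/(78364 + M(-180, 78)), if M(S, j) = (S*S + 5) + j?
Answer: 1/110847 ≈ 9.0214e-6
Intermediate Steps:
M(S, j) = 5 + j + S² (M(S, j) = (S² + 5) + j = (5 + S²) + j = 5 + j + S²)
1/(78364 + M(-180, 78)) = 1/(78364 + (5 + 78 + (-180)²)) = 1/(78364 + (5 + 78 + 32400)) = 1/(78364 + 32483) = 1/110847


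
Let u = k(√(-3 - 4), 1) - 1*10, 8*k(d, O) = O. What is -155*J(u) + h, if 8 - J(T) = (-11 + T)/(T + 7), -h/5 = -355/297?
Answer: -741770/6831 ≈ -108.59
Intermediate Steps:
h = 1775/297 (h = -(-1775)/297 = -5*(-355/297) = 1775/297 ≈ 5.9764)
k(d, O) = O/8
u = -79/8 (u = (⅛)*1 - 1*10 = ⅛ - 10 = -79/8 ≈ -9.8750)
J(T) = 8 - (-11 + T)/(7 + T) (J(T) = 8 - (-11 + T)/(T + 7) = 8 - (-11 + T)/(7 + T))
-155*J(u) + h = -155*(67 + 7*(-79/8))/(7 - 79/8) + 1775/297 = -155*(67 - 553/8)/(-23/8) + 1775/297 = -(-1240)*(-17)/(23*8) + 1775/297 = -155*17/23 + 1775/297 = -2635/23 + 1775/297 = -741770/6831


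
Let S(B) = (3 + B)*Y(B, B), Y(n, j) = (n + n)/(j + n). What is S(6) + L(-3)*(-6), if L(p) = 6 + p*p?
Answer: -81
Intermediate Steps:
L(p) = 6 + p²
Y(n, j) = 2*n/(j + n) (Y(n, j) = (2*n)/(j + n) = 2*n/(j + n))
S(B) = 3 + B (S(B) = (3 + B)*(2*B/(B + B)) = (3 + B)*(2*B/((2*B))) = (3 + B)*(2*B*(1/(2*B))) = (3 + B)*1 = 3 + B)
S(6) + L(-3)*(-6) = (3 + 6) + (6 + (-3)²)*(-6) = 9 + (6 + 9)*(-6) = 9 + 15*(-6) = 9 - 90 = -81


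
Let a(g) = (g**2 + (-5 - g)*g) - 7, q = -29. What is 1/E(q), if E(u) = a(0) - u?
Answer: 1/22 ≈ 0.045455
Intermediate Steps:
a(g) = -7 + g**2 + g*(-5 - g) (a(g) = (g**2 + g*(-5 - g)) - 7 = -7 + g**2 + g*(-5 - g))
E(u) = -7 - u (E(u) = (-7 - 5*0) - u = (-7 + 0) - u = -7 - u)
1/E(q) = 1/(-7 - 1*(-29)) = 1/(-7 + 29) = 1/22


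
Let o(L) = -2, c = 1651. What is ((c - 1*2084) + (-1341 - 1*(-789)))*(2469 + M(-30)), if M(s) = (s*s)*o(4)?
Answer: -658965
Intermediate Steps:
M(s) = -2*s² (M(s) = (s*s)*(-2) = s²*(-2) = -2*s²)
((c - 1*2084) + (-1341 - 1*(-789)))*(2469 + M(-30)) = ((1651 - 1*2084) + (-1341 - 1*(-789)))*(2469 - 2*(-30)²) = ((1651 - 2084) + (-1341 + 789))*(2469 - 2*900) = (-433 - 552)*(2469 - 1800) = -985*669 = -658965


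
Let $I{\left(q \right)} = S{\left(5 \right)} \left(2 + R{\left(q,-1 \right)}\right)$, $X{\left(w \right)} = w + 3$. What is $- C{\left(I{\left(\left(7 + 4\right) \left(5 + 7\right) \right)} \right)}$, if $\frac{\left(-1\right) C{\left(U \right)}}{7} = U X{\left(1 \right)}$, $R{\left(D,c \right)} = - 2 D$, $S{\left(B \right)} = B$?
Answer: $-36680$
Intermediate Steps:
$X{\left(w \right)} = 3 + w$
$I{\left(q \right)} = 10 - 10 q$ ($I{\left(q \right)} = 5 \left(2 - 2 q\right) = 10 - 10 q$)
$C{\left(U \right)} = - 28 U$ ($C{\left(U \right)} = - 7 U \left(3 + 1\right) = - 7 U 4 = - 7 \cdot 4 U = - 28 U$)
$- C{\left(I{\left(\left(7 + 4\right) \left(5 + 7\right) \right)} \right)} = - \left(-28\right) \left(10 - 10 \left(7 + 4\right) \left(5 + 7\right)\right) = - \left(-28\right) \left(10 - 10 \cdot 11 \cdot 12\right) = - \left(-28\right) \left(10 - 1320\right) = - \left(-28\right) \left(-1310\right) = \left(-1\right) 36680 = -36680$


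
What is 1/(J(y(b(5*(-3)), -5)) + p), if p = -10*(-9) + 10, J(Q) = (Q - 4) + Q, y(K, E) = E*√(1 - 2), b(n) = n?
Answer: 24/2329 + 5*I/4658 ≈ 0.010305 + 0.0010734*I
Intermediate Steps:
y(K, E) = I*E (y(K, E) = E*√(-1) = E*I = I*E)
J(Q) = -4 + 2*Q (J(Q) = (-4 + Q) + Q = -4 + 2*Q)
p = 100 (p = 90 + 10 = 100)
1/(J(y(b(5*(-3)), -5)) + p) = 1/((-4 + 2*(I*(-5))) + 100) = 1/((-4 + 2*(-5*I)) + 100) = 1/((-4 - 10*I) + 100) = 1/(96 - 10*I) = (96 + 10*I)/9316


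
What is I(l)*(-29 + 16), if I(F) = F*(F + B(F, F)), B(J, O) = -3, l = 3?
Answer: 0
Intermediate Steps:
I(F) = F*(-3 + F) (I(F) = F*(F - 3) = F*(-3 + F))
I(l)*(-29 + 16) = (3*(-3 + 3))*(-29 + 16) = (3*0)*(-13) = 0*(-13) = 0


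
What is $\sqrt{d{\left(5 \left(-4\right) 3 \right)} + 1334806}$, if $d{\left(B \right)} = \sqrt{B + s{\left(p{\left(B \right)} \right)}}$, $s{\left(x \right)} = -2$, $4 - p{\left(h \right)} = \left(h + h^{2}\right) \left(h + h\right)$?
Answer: $\sqrt{1334806 + i \sqrt{62}} \approx 1155.3 + 0.003 i$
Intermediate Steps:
$p{\left(h \right)} = 4 - 2 h \left(h + h^{2}\right)$ ($p{\left(h \right)} = 4 - \left(h + h^{2}\right) \left(h + h\right) = 4 - \left(h + h^{2}\right) 2 h = 4 - 2 h \left(h + h^{2}\right)$)
$d{\left(B \right)} = \sqrt{-2 + B}$ ($d{\left(B \right)} = \sqrt{B - 2} = \sqrt{-2 + B}$)
$\sqrt{d{\left(5 \left(-4\right) 3 \right)} + 1334806} = \sqrt{\sqrt{-2 + 5 \left(-4\right) 3} + 1334806} = \sqrt{\sqrt{-2 - 60} + 1334806} = \sqrt{\sqrt{-62} + 1334806} = \sqrt{i \sqrt{62} + 1334806} = \sqrt{1334806 + i \sqrt{62}}$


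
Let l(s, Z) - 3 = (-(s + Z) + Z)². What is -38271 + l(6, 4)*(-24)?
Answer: -39207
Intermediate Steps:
l(s, Z) = 3 + s² (l(s, Z) = 3 + (-(s + Z) + Z)² = 3 + (-(Z + s) + Z)² = 3 + ((-Z - s) + Z)² = 3 + (-s)² = 3 + s²)
-38271 + l(6, 4)*(-24) = -38271 + (3 + 6²)*(-24) = -38271 + (3 + 36)*(-24) = -38271 + 39*(-24) = -38271 - 936 = -39207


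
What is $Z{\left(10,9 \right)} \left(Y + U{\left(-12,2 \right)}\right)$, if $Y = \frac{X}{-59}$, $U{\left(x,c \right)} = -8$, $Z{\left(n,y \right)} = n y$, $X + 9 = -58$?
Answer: $- \frac{36450}{59} \approx -617.8$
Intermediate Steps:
$X = -67$ ($X = -9 - 58 = -67$)
$Y = \frac{67}{59}$ ($Y = - \frac{67}{-59} = \left(-67\right) \left(- \frac{1}{59}\right) = \frac{67}{59} \approx 1.1356$)
$Z{\left(10,9 \right)} \left(Y + U{\left(-12,2 \right)}\right) = 10 \cdot 9 \left(\frac{67}{59} - 8\right) = 90 \left(- \frac{405}{59}\right) = - \frac{36450}{59}$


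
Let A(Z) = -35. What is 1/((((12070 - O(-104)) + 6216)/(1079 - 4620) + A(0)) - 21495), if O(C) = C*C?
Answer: -3541/76245200 ≈ -4.6442e-5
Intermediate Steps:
O(C) = C**2
1/((((12070 - O(-104)) + 6216)/(1079 - 4620) + A(0)) - 21495) = 1/((((12070 - 1*(-104)**2) + 6216)/(1079 - 4620) - 35) - 21495) = 1/((((12070 - 1*10816) + 6216)/(-3541) - 35) - 21495) = 1/((((12070 - 10816) + 6216)*(-1/3541) - 35) - 21495) = 1/(((1254 + 6216)*(-1/3541) - 35) - 21495) = 1/((7470*(-1/3541) - 35) - 21495) = 1/((-7470/3541 - 35) - 21495) = 1/(-131405/3541 - 21495) = 1/(-76245200/3541) = -3541/76245200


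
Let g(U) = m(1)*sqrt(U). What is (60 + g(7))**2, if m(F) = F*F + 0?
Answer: (60 + sqrt(7))**2 ≈ 3924.5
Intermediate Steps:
m(F) = F**2 (m(F) = F**2 + 0 = F**2)
g(U) = sqrt(U) (g(U) = 1**2*sqrt(U) = 1*sqrt(U) = sqrt(U))
(60 + g(7))**2 = (60 + sqrt(7))**2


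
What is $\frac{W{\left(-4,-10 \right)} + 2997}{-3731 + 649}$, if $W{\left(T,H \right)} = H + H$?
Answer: $- \frac{2977}{3082} \approx -0.96593$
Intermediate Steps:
$W{\left(T,H \right)} = 2 H$
$\frac{W{\left(-4,-10 \right)} + 2997}{-3731 + 649} = \frac{2 \left(-10\right) + 2997}{-3731 + 649} = \frac{-20 + 2997}{-3082} = 2977 \left(- \frac{1}{3082}\right) = - \frac{2977}{3082}$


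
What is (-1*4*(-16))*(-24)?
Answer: -1536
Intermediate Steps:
(-1*4*(-16))*(-24) = -4*(-16)*(-24) = 64*(-24) = -1536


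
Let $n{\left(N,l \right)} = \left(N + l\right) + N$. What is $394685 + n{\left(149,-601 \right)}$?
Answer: $394382$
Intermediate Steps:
$n{\left(N,l \right)} = l + 2 N$
$394685 + n{\left(149,-601 \right)} = 394685 + \left(-601 + 2 \cdot 149\right) = 394685 + \left(-601 + 298\right) = 394685 - 303 = 394382$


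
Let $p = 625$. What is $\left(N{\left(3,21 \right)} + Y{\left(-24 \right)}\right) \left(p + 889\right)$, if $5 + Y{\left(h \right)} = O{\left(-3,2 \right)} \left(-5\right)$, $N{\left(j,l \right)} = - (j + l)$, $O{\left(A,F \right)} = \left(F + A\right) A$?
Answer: $-66616$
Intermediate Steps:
$O{\left(A,F \right)} = A \left(A + F\right)$ ($O{\left(A,F \right)} = \left(A + F\right) A = A \left(A + F\right)$)
$N{\left(j,l \right)} = - j - l$
$Y{\left(h \right)} = -20$ ($Y{\left(h \right)} = -5 + - 3 \left(-3 + 2\right) \left(-5\right) = -5 + \left(-3\right) \left(-1\right) \left(-5\right) = -5 + 3 \left(-5\right) = -5 - 15 = -20$)
$\left(N{\left(3,21 \right)} + Y{\left(-24 \right)}\right) \left(p + 889\right) = \left(\left(\left(-1\right) 3 - 21\right) - 20\right) \left(625 + 889\right) = \left(\left(-3 - 21\right) - 20\right) 1514 = \left(-24 - 20\right) 1514 = \left(-44\right) 1514 = -66616$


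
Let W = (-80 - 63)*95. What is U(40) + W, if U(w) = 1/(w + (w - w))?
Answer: -543399/40 ≈ -13585.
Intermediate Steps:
W = -13585 (W = -143*95 = -13585)
U(w) = 1/w (U(w) = 1/(w + 0) = 1/w)
U(40) + W = 1/40 - 13585 = -543399/40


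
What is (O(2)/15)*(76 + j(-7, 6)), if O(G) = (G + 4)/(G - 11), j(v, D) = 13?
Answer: -178/45 ≈ -3.9556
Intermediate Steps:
O(G) = (4 + G)/(-11 + G)
(O(2)/15)*(76 + j(-7, 6)) = (((4 + 2)/(-11 + 2))/15)*(76 + 13) = ((6/(-9))*(1/15))*89 = (-⅑*6*(1/15))*89 = -⅔*1/15*89 = -2/45*89 = -178/45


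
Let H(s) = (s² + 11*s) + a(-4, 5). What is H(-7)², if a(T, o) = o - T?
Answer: 361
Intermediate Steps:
H(s) = 9 + s² + 11*s (H(s) = (s² + 11*s) + (5 - 1*(-4)) = (s² + 11*s) + (5 + 4) = (s² + 11*s) + 9 = 9 + s² + 11*s)
H(-7)² = (9 + (-7)² + 11*(-7))² = (9 + 49 - 77)² = (-19)² = 361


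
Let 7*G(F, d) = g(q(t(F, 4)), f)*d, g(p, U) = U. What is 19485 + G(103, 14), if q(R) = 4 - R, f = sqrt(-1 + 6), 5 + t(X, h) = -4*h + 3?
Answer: 19485 + 2*sqrt(5) ≈ 19489.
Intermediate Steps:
t(X, h) = -2 - 4*h (t(X, h) = -5 + (-4*h + 3) = -5 + (3 - 4*h) = -2 - 4*h)
f = sqrt(5) ≈ 2.2361
G(F, d) = d*sqrt(5)/7 (G(F, d) = (sqrt(5)*d)/7 = (d*sqrt(5))/7 = d*sqrt(5)/7)
19485 + G(103, 14) = 19485 + (1/7)*14*sqrt(5) = 19485 + 2*sqrt(5)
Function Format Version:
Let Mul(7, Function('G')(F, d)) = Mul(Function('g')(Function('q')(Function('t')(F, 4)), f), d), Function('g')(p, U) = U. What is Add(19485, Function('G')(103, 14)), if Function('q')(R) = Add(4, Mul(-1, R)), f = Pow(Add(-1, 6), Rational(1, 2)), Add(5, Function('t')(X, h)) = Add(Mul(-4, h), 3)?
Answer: Add(19485, Mul(2, Pow(5, Rational(1, 2)))) ≈ 19489.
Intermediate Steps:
Function('t')(X, h) = Add(-2, Mul(-4, h)) (Function('t')(X, h) = Add(-5, Add(Mul(-4, h), 3)) = Add(-5, Add(3, Mul(-4, h))) = Add(-2, Mul(-4, h)))
f = Pow(5, Rational(1, 2)) ≈ 2.2361
Function('G')(F, d) = Mul(Rational(1, 7), d, Pow(5, Rational(1, 2))) (Function('G')(F, d) = Mul(Rational(1, 7), Mul(Pow(5, Rational(1, 2)), d)) = Mul(Rational(1, 7), Mul(d, Pow(5, Rational(1, 2)))) = Mul(Rational(1, 7), d, Pow(5, Rational(1, 2))))
Add(19485, Function('G')(103, 14)) = Add(19485, Mul(Rational(1, 7), 14, Pow(5, Rational(1, 2)))) = Add(19485, Mul(2, Pow(5, Rational(1, 2))))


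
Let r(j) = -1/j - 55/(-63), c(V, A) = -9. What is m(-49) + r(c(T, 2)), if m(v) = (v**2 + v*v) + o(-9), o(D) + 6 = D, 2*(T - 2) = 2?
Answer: 301643/63 ≈ 4788.0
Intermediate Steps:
T = 3 (T = 2 + (1/2)*2 = 2 + 1 = 3)
o(D) = -6 + D
r(j) = 55/63 - 1/j (r(j) = -1/j - 55*(-1/63) = -1/j + 55/63 = 55/63 - 1/j)
m(v) = -15 + 2*v**2 (m(v) = (v**2 + v*v) + (-6 - 9) = (v**2 + v**2) - 15 = 2*v**2 - 15 = -15 + 2*v**2)
m(-49) + r(c(T, 2)) = (-15 + 2*(-49)**2) + (55/63 - 1/(-9)) = (-15 + 2*2401) + (55/63 - 1*(-1/9)) = (-15 + 4802) + (55/63 + 1/9) = 4787 + 62/63 = 301643/63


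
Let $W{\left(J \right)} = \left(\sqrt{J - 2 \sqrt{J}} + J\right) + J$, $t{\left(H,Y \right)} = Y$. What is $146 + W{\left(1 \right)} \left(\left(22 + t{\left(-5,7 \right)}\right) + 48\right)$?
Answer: $300 + 77 i \approx 300.0 + 77.0 i$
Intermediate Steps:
$W{\left(J \right)} = \sqrt{J - 2 \sqrt{J}} + 2 J$ ($W{\left(J \right)} = \left(J + \sqrt{J - 2 \sqrt{J}}\right) + J = \sqrt{J - 2 \sqrt{J}} + 2 J$)
$146 + W{\left(1 \right)} \left(\left(22 + t{\left(-5,7 \right)}\right) + 48\right) = 146 + \left(\sqrt{1 - 2 \sqrt{1}} + 2 \cdot 1\right) \left(\left(22 + 7\right) + 48\right) = 146 + \left(\sqrt{1 - 2} + 2\right) \left(29 + 48\right) = 146 + \left(\sqrt{1 - 2} + 2\right) 77 = 146 + \left(\sqrt{-1} + 2\right) 77 = 146 + \left(i + 2\right) 77 = 146 + \left(2 + i\right) 77 = 146 + \left(154 + 77 i\right) = 300 + 77 i$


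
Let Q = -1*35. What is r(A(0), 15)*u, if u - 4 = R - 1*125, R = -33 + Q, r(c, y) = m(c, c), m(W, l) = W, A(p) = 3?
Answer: -567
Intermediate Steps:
r(c, y) = c
Q = -35
R = -68 (R = -33 - 35 = -68)
u = -189 (u = 4 + (-68 - 1*125) = 4 + (-68 - 125) = 4 - 193 = -189)
r(A(0), 15)*u = 3*(-189) = -567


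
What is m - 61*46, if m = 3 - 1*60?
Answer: -2863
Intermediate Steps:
m = -57 (m = 3 - 60 = -57)
m - 61*46 = -57 - 61*46 = -57 - 2806 = -2863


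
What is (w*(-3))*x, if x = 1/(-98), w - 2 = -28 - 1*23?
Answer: -3/2 ≈ -1.5000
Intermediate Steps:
w = -49 (w = 2 + (-28 - 1*23) = 2 + (-28 - 23) = 2 - 51 = -49)
x = -1/98 ≈ -0.010204
(w*(-3))*x = -49*(-3)*(-1/98) = 147*(-1/98) = -3/2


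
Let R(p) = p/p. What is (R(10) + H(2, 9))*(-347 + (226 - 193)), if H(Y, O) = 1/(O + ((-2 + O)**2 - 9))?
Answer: -15700/49 ≈ -320.41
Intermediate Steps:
R(p) = 1
H(Y, O) = 1/(-9 + O + (-2 + O)**2) (H(Y, O) = 1/(O + (-9 + (-2 + O)**2)) = 1/(-9 + O + (-2 + O)**2))
(R(10) + H(2, 9))*(-347 + (226 - 193)) = (1 + 1/(-9 + 9 + (-2 + 9)**2))*(-347 + (226 - 193)) = (1 + 1/(-9 + 9 + 7**2))*(-347 + 33) = (1 + 1/(-9 + 9 + 49))*(-314) = (1 + 1/49)*(-314) = (50/49)*(-314) = -15700/49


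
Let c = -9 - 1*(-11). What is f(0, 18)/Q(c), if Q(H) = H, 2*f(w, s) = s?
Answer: 9/2 ≈ 4.5000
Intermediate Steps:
f(w, s) = s/2
c = 2 (c = -9 + 11 = 2)
f(0, 18)/Q(c) = ((½)*18)/2 = 9*(½) = 9/2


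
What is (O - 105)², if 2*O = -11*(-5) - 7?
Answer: 6561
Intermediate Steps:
O = 24 (O = (-11*(-5) - 7)/2 = (55 - 7)/2 = (½)*48 = 24)
(O - 105)² = (24 - 105)² = (-81)² = 6561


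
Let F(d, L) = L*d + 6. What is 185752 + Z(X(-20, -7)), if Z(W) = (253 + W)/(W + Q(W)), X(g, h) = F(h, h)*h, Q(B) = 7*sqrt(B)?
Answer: 40308250/217 + 6*I*sqrt(385)/1085 ≈ 1.8575e+5 + 0.10851*I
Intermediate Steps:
F(d, L) = 6 + L*d
X(g, h) = h*(6 + h**2) (X(g, h) = (6 + h*h)*h = (6 + h**2)*h = h*(6 + h**2))
Z(W) = (253 + W)/(W + 7*sqrt(W))
185752 + Z(X(-20, -7)) = 185752 + (253 - 7*(6 + (-7)**2))/(-7*(6 + (-7)**2) + 7*sqrt(-7*(6 + (-7)**2))) = 185752 + (253 - 7*(6 + 49))/(-7*(6 + 49) + 7*sqrt(-7*(6 + 49))) = 185752 + (253 - 7*55)/(-7*55 + 7*sqrt(-7*55)) = 185752 + (253 - 385)/(-385 + 7*sqrt(-385)) = 185752 - 132/(-385 + 7*(I*sqrt(385))) = 185752 - 132/(-385 + 7*I*sqrt(385))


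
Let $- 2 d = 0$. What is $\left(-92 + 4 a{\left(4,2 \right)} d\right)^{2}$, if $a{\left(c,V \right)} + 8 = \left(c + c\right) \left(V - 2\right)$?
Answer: $8464$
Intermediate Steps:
$a{\left(c,V \right)} = -8 + 2 c \left(-2 + V\right)$ ($a{\left(c,V \right)} = -8 + \left(c + c\right) \left(V - 2\right) = -8 + 2 c \left(-2 + V\right)$)
$d = 0$ ($d = \left(- \frac{1}{2}\right) 0 = 0$)
$\left(-92 + 4 a{\left(4,2 \right)} d\right)^{2} = \left(-92 + 4 \left(-8 - 16 + 2 \cdot 2 \cdot 4\right) 0\right)^{2} = \left(-92 + 4 \left(-8 - 16 + 16\right) 0\right)^{2} = \left(-92 + 4 \left(-8\right) 0\right)^{2} = \left(-92 - 0\right)^{2} = \left(-92 + 0\right)^{2} = \left(-92\right)^{2} = 8464$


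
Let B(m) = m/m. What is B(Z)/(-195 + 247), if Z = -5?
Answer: 1/52 ≈ 0.019231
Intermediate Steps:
B(m) = 1
B(Z)/(-195 + 247) = 1/(-195 + 247) = 1/52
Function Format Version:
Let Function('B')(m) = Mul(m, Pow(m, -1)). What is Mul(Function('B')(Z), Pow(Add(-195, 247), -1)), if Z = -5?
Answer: Rational(1, 52) ≈ 0.019231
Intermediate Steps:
Function('B')(m) = 1
Mul(Function('B')(Z), Pow(Add(-195, 247), -1)) = Mul(1, Pow(Add(-195, 247), -1)) = Mul(1, Pow(52, -1)) = Mul(1, Rational(1, 52)) = Rational(1, 52)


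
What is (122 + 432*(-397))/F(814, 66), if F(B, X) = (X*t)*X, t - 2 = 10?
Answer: -85691/26136 ≈ -3.2787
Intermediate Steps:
t = 12 (t = 2 + 10 = 12)
F(B, X) = 12*X**2 (F(B, X) = (X*12)*X = (12*X)*X = 12*X**2)
(122 + 432*(-397))/F(814, 66) = (122 + 432*(-397))/((12*66**2)) = (122 - 171504)/((12*4356)) = -171382/52272 = -171382*1/52272 = -85691/26136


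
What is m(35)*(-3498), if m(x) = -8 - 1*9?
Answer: 59466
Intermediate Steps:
m(x) = -17 (m(x) = -8 - 9 = -17)
m(35)*(-3498) = -17*(-3498) = 59466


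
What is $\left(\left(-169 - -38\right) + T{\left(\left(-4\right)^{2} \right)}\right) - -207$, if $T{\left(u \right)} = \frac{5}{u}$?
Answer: $\frac{1221}{16} \approx 76.313$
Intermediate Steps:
$\left(\left(-169 - -38\right) + T{\left(\left(-4\right)^{2} \right)}\right) - -207 = \left(\left(-169 - -38\right) + \frac{5}{\left(-4\right)^{2}}\right) - -207 = \left(\left(-169 + 38\right) + \frac{5}{16}\right) + 207 = \left(-131 + 5 \cdot \frac{1}{16}\right) + 207 = \left(-131 + \frac{5}{16}\right) + 207 = - \frac{2091}{16} + 207 = \frac{1221}{16}$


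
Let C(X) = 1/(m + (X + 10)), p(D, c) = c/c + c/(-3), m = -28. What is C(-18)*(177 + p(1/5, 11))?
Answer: -523/108 ≈ -4.8426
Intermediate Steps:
p(D, c) = 1 - c/3 (p(D, c) = 1 + c*(-1/3) = 1 - c/3)
C(X) = 1/(-18 + X) (C(X) = 1/(-28 + (X + 10)) = 1/(-28 + (10 + X)) = 1/(-18 + X))
C(-18)*(177 + p(1/5, 11)) = (177 + (1 - 1/3*11))/(-18 - 18) = (177 + (1 - 11/3))/(-36) = -(177 - 8/3)/36 = -1/36*523/3 = -523/108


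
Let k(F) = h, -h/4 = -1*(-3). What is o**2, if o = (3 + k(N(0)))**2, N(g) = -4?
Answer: 6561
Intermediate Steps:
h = -12 (h = -(-4)*(-3) = -4*3 = -12)
k(F) = -12
o = 81 (o = (3 - 12)**2 = (-9)**2 = 81)
o**2 = 81**2 = 6561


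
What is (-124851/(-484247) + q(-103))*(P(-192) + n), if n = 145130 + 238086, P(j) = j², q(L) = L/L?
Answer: 255869887840/484247 ≈ 5.2839e+5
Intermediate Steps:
q(L) = 1
n = 383216
(-124851/(-484247) + q(-103))*(P(-192) + n) = (-124851/(-484247) + 1)*((-192)² + 383216) = (-124851*(-1/484247) + 1)*(36864 + 383216) = (124851/484247 + 1)*420080 = (609098/484247)*420080 = 255869887840/484247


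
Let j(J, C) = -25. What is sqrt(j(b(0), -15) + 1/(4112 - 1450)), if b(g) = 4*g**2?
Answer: I*sqrt(1464078)/242 ≈ 5.0*I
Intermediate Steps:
sqrt(j(b(0), -15) + 1/(4112 - 1450)) = sqrt(-25 + 1/(4112 - 1450)) = sqrt(-25 + 1/2662) = sqrt(-66549/2662) = I*sqrt(1464078)/242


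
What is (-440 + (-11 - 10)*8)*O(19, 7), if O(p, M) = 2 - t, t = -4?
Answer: -3648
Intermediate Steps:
O(p, M) = 6 (O(p, M) = 2 - 1*(-4) = 2 + 4 = 6)
(-440 + (-11 - 10)*8)*O(19, 7) = (-440 + (-11 - 10)*8)*6 = (-440 - 21*8)*6 = (-440 - 168)*6 = -608*6 = -3648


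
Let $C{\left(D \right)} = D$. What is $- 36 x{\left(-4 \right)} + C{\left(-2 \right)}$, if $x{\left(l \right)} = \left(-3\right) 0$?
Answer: $-2$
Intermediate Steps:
$x{\left(l \right)} = 0$
$- 36 x{\left(-4 \right)} + C{\left(-2 \right)} = \left(-36\right) 0 - 2 = 0 - 2 = -2$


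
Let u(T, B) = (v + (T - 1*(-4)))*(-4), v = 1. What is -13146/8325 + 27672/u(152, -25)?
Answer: -19885424/435675 ≈ -45.643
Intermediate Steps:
u(T, B) = -20 - 4*T (u(T, B) = (1 + (T - 1*(-4)))*(-4) = (1 + (T + 4))*(-4) = (1 + (4 + T))*(-4) = (5 + T)*(-4) = -20 - 4*T)
-13146/8325 + 27672/u(152, -25) = -13146/8325 + 27672/(-20 - 4*152) = -13146*1/8325 + 27672/(-20 - 608) = -4382/2775 + 27672/(-628) = -4382/2775 + 27672*(-1/628) = -4382/2775 - 6918/157 = -19885424/435675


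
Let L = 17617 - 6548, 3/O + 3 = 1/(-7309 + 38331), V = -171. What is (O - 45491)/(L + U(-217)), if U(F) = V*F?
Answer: -4233712981/4483499440 ≈ -0.94429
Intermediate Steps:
U(F) = -171*F
O = -93066/93065 (O = 3/(-3 + 1/(-7309 + 38331)) = 3/(-3 + 1/31022) = 3/(-93065/31022) = 3*(-31022/93065) = -93066/93065 ≈ -1.0000)
L = 11069
(O - 45491)/(L + U(-217)) = (-93066/93065 - 45491)/(11069 - 171*(-217)) = -4233712981/(93065*(11069 + 37107)) = -4233712981/93065/48176 = -4233712981/93065*1/48176 = -4233712981/4483499440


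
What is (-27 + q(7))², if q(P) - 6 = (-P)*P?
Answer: 4900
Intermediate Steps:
q(P) = 6 - P² (q(P) = 6 + (-P)*P = 6 - P²)
(-27 + q(7))² = (-27 + (6 - 1*7²))² = (-27 + (6 - 1*49))² = (-27 + (6 - 49))² = (-27 - 43)² = (-70)² = 4900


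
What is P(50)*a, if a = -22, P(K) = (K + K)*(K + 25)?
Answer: -165000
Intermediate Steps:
P(K) = 2*K*(25 + K) (P(K) = (2*K)*(25 + K) = 2*K*(25 + K))
P(50)*a = (2*50*(25 + 50))*(-22) = (2*50*75)*(-22) = 7500*(-22) = -165000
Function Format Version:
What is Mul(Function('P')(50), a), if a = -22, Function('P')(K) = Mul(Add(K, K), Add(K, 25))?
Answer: -165000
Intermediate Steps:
Function('P')(K) = Mul(2, K, Add(25, K)) (Function('P')(K) = Mul(Mul(2, K), Add(25, K)) = Mul(2, K, Add(25, K)))
Mul(Function('P')(50), a) = Mul(Mul(2, 50, Add(25, 50)), -22) = Mul(Mul(2, 50, 75), -22) = Mul(7500, -22) = -165000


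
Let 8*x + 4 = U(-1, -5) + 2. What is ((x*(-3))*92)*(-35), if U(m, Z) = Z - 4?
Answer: -26565/2 ≈ -13283.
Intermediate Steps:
U(m, Z) = -4 + Z
x = -11/8 (x = -½ + ((-4 - 5) + 2)/8 = -½ + (-9 + 2)/8 = -½ + (⅛)*(-7) = -½ - 7/8 = -11/8 ≈ -1.3750)
((x*(-3))*92)*(-35) = (-11/8*(-3)*92)*(-35) = ((33/8)*92)*(-35) = (759/2)*(-35) = -26565/2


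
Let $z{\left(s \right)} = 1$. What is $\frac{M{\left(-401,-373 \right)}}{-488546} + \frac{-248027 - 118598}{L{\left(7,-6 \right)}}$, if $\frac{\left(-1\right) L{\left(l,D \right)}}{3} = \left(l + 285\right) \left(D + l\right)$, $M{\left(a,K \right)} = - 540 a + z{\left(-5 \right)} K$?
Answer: $\frac{89461907479}{213983148} \approx 418.08$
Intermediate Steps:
$M{\left(a,K \right)} = K - 540 a$ ($M{\left(a,K \right)} = - 540 a + 1 K = - 540 a + K = K - 540 a$)
$L{\left(l,D \right)} = - 3 \left(285 + l\right) \left(D + l\right)$ ($L{\left(l,D \right)} = - 3 \left(l + 285\right) \left(D + l\right) = - 3 \left(285 + l\right) \left(D + l\right)$)
$\frac{M{\left(-401,-373 \right)}}{-488546} + \frac{-248027 - 118598}{L{\left(7,-6 \right)}} = \frac{-373 - -216540}{-488546} + \frac{-248027 - 118598}{\left(-855\right) \left(-6\right) - 5985 - 3 \cdot 7^{2} - \left(-18\right) 7} = \left(-373 + 216540\right) \left(- \frac{1}{488546}\right) + \frac{-248027 - 118598}{5130 - 5985 - 147 + 126} = 216167 \left(- \frac{1}{488546}\right) - \frac{366625}{5130 - 5985 - 147 + 126} = - \frac{216167}{488546} - \frac{366625}{-876} = - \frac{216167}{488546} - - \frac{366625}{876} = - \frac{216167}{488546} + \frac{366625}{876} = \frac{89461907479}{213983148}$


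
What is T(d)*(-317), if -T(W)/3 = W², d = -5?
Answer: 23775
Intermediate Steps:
T(W) = -3*W²
T(d)*(-317) = -3*(-5)²*(-317) = -3*25*(-317) = -75*(-317) = 23775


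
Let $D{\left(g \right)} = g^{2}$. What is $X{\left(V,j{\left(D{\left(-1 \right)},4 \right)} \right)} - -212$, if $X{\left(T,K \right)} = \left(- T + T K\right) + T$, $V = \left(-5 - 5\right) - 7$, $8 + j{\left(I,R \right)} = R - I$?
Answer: $297$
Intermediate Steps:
$j{\left(I,R \right)} = -8 + R - I$ ($j{\left(I,R \right)} = -8 - \left(I - R\right) = -8 + R - I$)
$V = -17$ ($V = -10 - 7 = -17$)
$X{\left(T,K \right)} = K T$ ($X{\left(T,K \right)} = \left(- T + K T\right) + T = K T$)
$X{\left(V,j{\left(D{\left(-1 \right)},4 \right)} \right)} - -212 = \left(-8 + 4 - \left(-1\right)^{2}\right) \left(-17\right) - -212 = \left(-8 + 4 - 1\right) \left(-17\right) + 212 = \left(-5\right) \left(-17\right) + 212 = 85 + 212 = 297$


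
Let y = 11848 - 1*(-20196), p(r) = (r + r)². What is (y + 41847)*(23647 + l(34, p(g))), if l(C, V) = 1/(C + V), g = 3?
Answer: 122311107281/70 ≈ 1.7473e+9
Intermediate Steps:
p(r) = 4*r² (p(r) = (2*r)² = 4*r²)
y = 32044 (y = 11848 + 20196 = 32044)
(y + 41847)*(23647 + l(34, p(g))) = (32044 + 41847)*(23647 + 1/(34 + 4*3²)) = 73891*(23647 + 1/(34 + 4*9)) = 73891*(23647 + 1/(34 + 36)) = 73891*(23647 + 1/70) = 73891*(1655291/70) = 122311107281/70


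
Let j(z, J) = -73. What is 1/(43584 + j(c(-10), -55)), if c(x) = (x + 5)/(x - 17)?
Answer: 1/43511 ≈ 2.2983e-5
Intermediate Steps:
c(x) = (5 + x)/(-17 + x)
1/(43584 + j(c(-10), -55)) = 1/(43584 - 73) = 1/43511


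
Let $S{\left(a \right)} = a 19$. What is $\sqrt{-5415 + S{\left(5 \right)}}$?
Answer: $2 i \sqrt{1330} \approx 72.938 i$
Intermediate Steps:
$S{\left(a \right)} = 19 a$
$\sqrt{-5415 + S{\left(5 \right)}} = \sqrt{-5415 + 19 \cdot 5} = \sqrt{-5415 + 95} = \sqrt{-5320} = 2 i \sqrt{1330}$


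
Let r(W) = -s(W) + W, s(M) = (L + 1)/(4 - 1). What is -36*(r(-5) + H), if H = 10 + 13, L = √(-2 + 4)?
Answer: -636 + 12*√2 ≈ -619.03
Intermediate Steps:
L = √2 ≈ 1.4142
s(M) = ⅓ + √2/3 (s(M) = (√2 + 1)/(4 - 1) = (1 + √2)/3 = (1 + √2)*(⅓) = ⅓ + √2/3)
H = 23
r(W) = -⅓ + W - √2/3 (r(W) = -(⅓ + √2/3) + W = (-⅓ - √2/3) + W = -⅓ + W - √2/3)
-36*(r(-5) + H) = -36*((-⅓ - 5 - √2/3) + 23) = -36*((-16/3 - √2/3) + 23) = -36*(53/3 - √2/3) = -636 + 12*√2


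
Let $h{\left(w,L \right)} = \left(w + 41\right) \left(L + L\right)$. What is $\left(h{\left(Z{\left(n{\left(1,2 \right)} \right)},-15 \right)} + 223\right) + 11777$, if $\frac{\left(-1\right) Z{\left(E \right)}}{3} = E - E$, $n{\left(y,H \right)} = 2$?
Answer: $10770$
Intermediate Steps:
$Z{\left(E \right)} = 0$ ($Z{\left(E \right)} = - 3 \left(E - E\right) = \left(-3\right) 0 = 0$)
$h{\left(w,L \right)} = 2 L \left(41 + w\right)$ ($h{\left(w,L \right)} = \left(41 + w\right) 2 L = 2 L \left(41 + w\right)$)
$\left(h{\left(Z{\left(n{\left(1,2 \right)} \right)},-15 \right)} + 223\right) + 11777 = \left(2 \left(-15\right) \left(41 + 0\right) + 223\right) + 11777 = \left(2 \left(-15\right) 41 + 223\right) + 11777 = \left(-1230 + 223\right) + 11777 = -1007 + 11777 = 10770$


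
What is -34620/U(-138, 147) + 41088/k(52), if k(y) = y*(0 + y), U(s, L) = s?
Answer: 1034194/3887 ≈ 266.06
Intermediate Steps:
k(y) = y**2 (k(y) = y*y = y**2)
-34620/U(-138, 147) + 41088/k(52) = -34620/(-138) + 41088/(52**2) = -34620*(-1/138) + 41088/2704 = 5770/23 + 41088*(1/2704) = 5770/23 + 2568/169 = 1034194/3887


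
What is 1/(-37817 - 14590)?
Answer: -1/52407 ≈ -1.9081e-5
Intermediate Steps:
1/(-37817 - 14590) = 1/(-52407) = -1/52407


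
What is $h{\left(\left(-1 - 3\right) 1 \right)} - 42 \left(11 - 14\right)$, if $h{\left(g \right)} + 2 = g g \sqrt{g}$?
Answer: $124 + 32 i \approx 124.0 + 32.0 i$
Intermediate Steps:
$h{\left(g \right)} = -2 + g^{\frac{5}{2}}$ ($h{\left(g \right)} = -2 + g g \sqrt{g} = -2 + g^{2} \sqrt{g} = -2 + g^{\frac{5}{2}}$)
$h{\left(\left(-1 - 3\right) 1 \right)} - 42 \left(11 - 14\right) = \left(-2 + \left(\left(-1 - 3\right) 1\right)^{\frac{5}{2}}\right) - 42 \left(11 - 14\right) = \left(-2 + \left(\left(-4\right) 1\right)^{\frac{5}{2}}\right) - 42 \left(11 - 14\right) = \left(-2 + \left(-4\right)^{\frac{5}{2}}\right) - -126 = \left(-2 + 32 i\right) + 126 = 124 + 32 i$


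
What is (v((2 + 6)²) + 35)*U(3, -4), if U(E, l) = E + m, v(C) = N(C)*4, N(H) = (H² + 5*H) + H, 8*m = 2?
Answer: 233415/4 ≈ 58354.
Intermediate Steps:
m = ¼ (m = (⅛)*2 = ¼ ≈ 0.25000)
N(H) = H² + 6*H
v(C) = 4*C*(6 + C) (v(C) = (C*(6 + C))*4 = 4*C*(6 + C))
U(E, l) = ¼ + E (U(E, l) = E + ¼ = ¼ + E)
(v((2 + 6)²) + 35)*U(3, -4) = (4*(2 + 6)²*(6 + (2 + 6)²) + 35)*(¼ + 3) = (4*8²*(6 + 8²) + 35)*(13/4) = (4*64*(6 + 64) + 35)*(13/4) = (4*64*70 + 35)*(13/4) = (17920 + 35)*(13/4) = 17955*(13/4) = 233415/4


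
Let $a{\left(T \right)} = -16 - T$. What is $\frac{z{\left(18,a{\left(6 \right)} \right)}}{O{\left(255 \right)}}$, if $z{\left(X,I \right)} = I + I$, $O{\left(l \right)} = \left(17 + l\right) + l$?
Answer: $- \frac{44}{527} \approx -0.083491$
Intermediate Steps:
$O{\left(l \right)} = 17 + 2 l$
$z{\left(X,I \right)} = 2 I$
$\frac{z{\left(18,a{\left(6 \right)} \right)}}{O{\left(255 \right)}} = \frac{2 \left(-16 - 6\right)}{17 + 2 \cdot 255} = \frac{2 \left(-16 - 6\right)}{17 + 510} = \frac{2 \left(-22\right)}{527} = \left(-44\right) \frac{1}{527} = - \frac{44}{527}$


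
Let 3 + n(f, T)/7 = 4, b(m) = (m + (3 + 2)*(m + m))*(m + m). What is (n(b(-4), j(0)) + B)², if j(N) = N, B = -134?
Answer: 16129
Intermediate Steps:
b(m) = 22*m² (b(m) = (m + 5*(2*m))*(2*m) = (m + 10*m)*(2*m) = (11*m)*(2*m) = 22*m²)
n(f, T) = 7 (n(f, T) = -21 + 7*4 = -21 + 28 = 7)
(n(b(-4), j(0)) + B)² = (7 - 134)² = (-127)² = 16129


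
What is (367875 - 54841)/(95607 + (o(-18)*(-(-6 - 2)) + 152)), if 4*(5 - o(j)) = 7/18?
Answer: 1408653/431092 ≈ 3.2676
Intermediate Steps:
o(j) = 353/72 (o(j) = 5 - 7/(4*18) = 5 - ¼*7/18 = 5 - 7/72 = 353/72)
(367875 - 54841)/(95607 + (o(-18)*(-(-6 - 2)) + 152)) = (367875 - 54841)/(95607 + (353*(-(-6 - 2))/72 + 152)) = 313034/(95607 + (353*(-1*(-8))/72 + 152)) = 313034/(95607 + ((353/72)*8 + 152)) = 313034/(95607 + (353/9 + 152)) = 313034/(95607 + 1721/9) = 313034/(862184/9) = 313034*(9/862184) = 1408653/431092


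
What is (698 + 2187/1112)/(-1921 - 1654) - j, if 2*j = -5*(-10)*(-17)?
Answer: 1688766637/3975400 ≈ 424.80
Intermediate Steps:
j = -425 (j = (-5*(-10)*(-17))/2 = (50*(-17))/2 = (½)*(-850) = -425)
(698 + 2187/1112)/(-1921 - 1654) - j = (698 + 2187/1112)/(-1921 - 1654) - 1*(-425) = (698 + 2187*(1/1112))/(-3575) + 425 = (698 + 2187/1112)*(-1/3575) + 425 = (778363/1112)*(-1/3575) + 425 = -778363/3975400 + 425 = 1688766637/3975400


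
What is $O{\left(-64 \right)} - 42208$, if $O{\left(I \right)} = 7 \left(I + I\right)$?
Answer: $-43104$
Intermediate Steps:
$O{\left(I \right)} = 14 I$ ($O{\left(I \right)} = 7 \cdot 2 I = 14 I$)
$O{\left(-64 \right)} - 42208 = 14 \left(-64\right) - 42208 = -896 - 42208 = -43104$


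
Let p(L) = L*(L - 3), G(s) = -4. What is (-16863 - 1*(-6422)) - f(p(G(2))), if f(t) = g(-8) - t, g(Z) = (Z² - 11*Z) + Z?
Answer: -10557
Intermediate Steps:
p(L) = L*(-3 + L)
g(Z) = Z² - 10*Z
f(t) = 144 - t (f(t) = -8*(-10 - 8) - t = -8*(-18) - t = 144 - t)
(-16863 - 1*(-6422)) - f(p(G(2))) = (-16863 - 1*(-6422)) - (144 - (-4)*(-3 - 4)) = (-16863 + 6422) - (144 - (-4)*(-7)) = -10441 - (144 - 1*28) = -10441 - (144 - 28) = -10441 - 1*116 = -10441 - 116 = -10557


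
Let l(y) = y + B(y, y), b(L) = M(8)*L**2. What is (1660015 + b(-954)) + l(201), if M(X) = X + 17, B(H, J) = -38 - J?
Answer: 24412877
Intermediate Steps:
M(X) = 17 + X
b(L) = 25*L**2 (b(L) = (17 + 8)*L**2 = 25*L**2)
l(y) = -38 (l(y) = y + (-38 - y) = -38)
(1660015 + b(-954)) + l(201) = (1660015 + 25*(-954)**2) - 38 = (1660015 + 25*910116) - 38 = (1660015 + 22752900) - 38 = 24412915 - 38 = 24412877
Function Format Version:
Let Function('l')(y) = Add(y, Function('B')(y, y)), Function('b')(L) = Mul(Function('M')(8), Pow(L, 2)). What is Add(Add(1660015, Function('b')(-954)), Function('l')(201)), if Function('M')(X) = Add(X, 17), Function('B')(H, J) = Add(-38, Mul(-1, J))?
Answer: 24412877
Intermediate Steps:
Function('M')(X) = Add(17, X)
Function('b')(L) = Mul(25, Pow(L, 2)) (Function('b')(L) = Mul(Add(17, 8), Pow(L, 2)) = Mul(25, Pow(L, 2)))
Function('l')(y) = -38 (Function('l')(y) = Add(y, Add(-38, Mul(-1, y))) = -38)
Add(Add(1660015, Function('b')(-954)), Function('l')(201)) = Add(Add(1660015, Mul(25, Pow(-954, 2))), -38) = Add(Add(1660015, Mul(25, 910116)), -38) = Add(Add(1660015, 22752900), -38) = Add(24412915, -38) = 24412877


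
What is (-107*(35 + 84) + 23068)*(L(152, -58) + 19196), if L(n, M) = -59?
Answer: 197780895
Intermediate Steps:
(-107*(35 + 84) + 23068)*(L(152, -58) + 19196) = (-107*(35 + 84) + 23068)*(-59 + 19196) = (-107*119 + 23068)*19137 = (-12733 + 23068)*19137 = 10335*19137 = 197780895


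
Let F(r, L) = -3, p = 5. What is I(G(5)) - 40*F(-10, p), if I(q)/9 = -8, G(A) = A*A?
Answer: 48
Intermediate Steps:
G(A) = A²
I(q) = -72 (I(q) = 9*(-8) = -72)
I(G(5)) - 40*F(-10, p) = -72 - 40*(-3) = -72 + 120 = 48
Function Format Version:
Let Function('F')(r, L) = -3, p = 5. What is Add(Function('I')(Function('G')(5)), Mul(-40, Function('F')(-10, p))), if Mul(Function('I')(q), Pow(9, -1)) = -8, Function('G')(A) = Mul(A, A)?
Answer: 48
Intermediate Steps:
Function('G')(A) = Pow(A, 2)
Function('I')(q) = -72 (Function('I')(q) = Mul(9, -8) = -72)
Add(Function('I')(Function('G')(5)), Mul(-40, Function('F')(-10, p))) = Add(-72, Mul(-40, -3)) = Add(-72, 120) = 48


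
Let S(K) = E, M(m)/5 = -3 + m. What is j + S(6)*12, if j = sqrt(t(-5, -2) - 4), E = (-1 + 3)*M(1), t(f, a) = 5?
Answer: -239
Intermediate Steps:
M(m) = -15 + 5*m (M(m) = 5*(-3 + m) = -15 + 5*m)
E = -20 (E = (-1 + 3)*(-15 + 5*1) = 2*(-15 + 5) = 2*(-10) = -20)
S(K) = -20
j = 1 (j = sqrt(5 - 4) = sqrt(1) = 1)
j + S(6)*12 = 1 - 20*12 = 1 - 240 = -239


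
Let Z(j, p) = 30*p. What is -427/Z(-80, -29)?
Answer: 427/870 ≈ 0.49080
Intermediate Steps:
-427/Z(-80, -29) = -427/(30*(-29)) = -427/(-870) = -427*(-1/870) = 427/870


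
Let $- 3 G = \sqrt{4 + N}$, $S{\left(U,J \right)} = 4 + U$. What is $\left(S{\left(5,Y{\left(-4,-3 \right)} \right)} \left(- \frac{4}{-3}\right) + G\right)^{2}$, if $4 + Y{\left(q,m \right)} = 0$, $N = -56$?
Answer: $\frac{1244}{9} - 16 i \sqrt{13} \approx 138.22 - 57.689 i$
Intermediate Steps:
$Y{\left(q,m \right)} = -4$ ($Y{\left(q,m \right)} = -4 + 0 = -4$)
$G = - \frac{2 i \sqrt{13}}{3}$ ($G = - \frac{\sqrt{4 - 56}}{3} = - \frac{\sqrt{-52}}{3} = - \frac{2 i \sqrt{13}}{3} \approx - 2.4037 i$)
$\left(S{\left(5,Y{\left(-4,-3 \right)} \right)} \left(- \frac{4}{-3}\right) + G\right)^{2} = \left(\left(4 + 5\right) \left(- \frac{4}{-3}\right) - \frac{2 i \sqrt{13}}{3}\right)^{2} = \left(9 \left(\left(-4\right) \left(- \frac{1}{3}\right)\right) - \frac{2 i \sqrt{13}}{3}\right)^{2} = \left(9 \cdot \frac{4}{3} - \frac{2 i \sqrt{13}}{3}\right)^{2} = \left(12 - \frac{2 i \sqrt{13}}{3}\right)^{2}$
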